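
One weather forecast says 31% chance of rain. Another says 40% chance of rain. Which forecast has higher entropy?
40% forecast

Treat each forecast as a Bernoulli distribution. Binary entropy is maximized at p=0.5 and falls off symmetrically toward 0 or 1. The 40% forecast is closer to 50%, so it is more uncertain. H(31%) ≈ 0.893 bits, H(40%) ≈ 0.971 bits.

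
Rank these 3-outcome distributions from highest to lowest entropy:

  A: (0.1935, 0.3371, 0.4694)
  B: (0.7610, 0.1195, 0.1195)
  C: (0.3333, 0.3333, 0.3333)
C > A > B

Key insight: Entropy is maximized by uniform distributions and minimized by concentrated distributions.

- Uniform distributions have maximum entropy log₂(3) = 1.5850 bits
- The more "peaked" or concentrated a distribution, the lower its entropy

Entropies:
  H(A) = 1.4995 bits
  H(B) = 1.0324 bits
  H(C) = 1.5850 bits

Ranking: C > A > B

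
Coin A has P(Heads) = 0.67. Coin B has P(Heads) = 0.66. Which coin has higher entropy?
B

For binary distributions, entropy is maximized at p=0.5 and decreases as p moves toward 0 or 1.

H(A) = H(0.67) = 0.9149 bits
H(B) = H(0.66) = 0.9248 bits

Distribution B (p=0.66) is closer to uniform (p=0.5), so it has higher entropy.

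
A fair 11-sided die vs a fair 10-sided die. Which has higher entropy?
11-sided die

Both are uniform distributions; for uniform over n outcomes, H = log₂(n). H(11-sided) = log₂(11) = 3.459 bits and H(10-sided) = log₂(10) = 3.322 bits. More outcomes in a uniform distribution means higher entropy.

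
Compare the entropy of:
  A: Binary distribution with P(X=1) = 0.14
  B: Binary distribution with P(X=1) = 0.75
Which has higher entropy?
B

For binary distributions, entropy is maximized at p=0.5 and decreases as p moves toward 0 or 1.

H(A) = H(0.14) = 0.5842 bits
H(B) = H(0.75) = 0.8113 bits

Distribution B (p=0.75) is closer to uniform (p=0.5), so it has higher entropy.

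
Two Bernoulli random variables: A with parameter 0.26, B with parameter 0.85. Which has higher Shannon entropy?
A

For binary distributions, entropy is maximized at p=0.5 and decreases as p moves toward 0 or 1.

H(A) = H(0.26) = 0.8267 bits
H(B) = H(0.85) = 0.6098 bits

Distribution A (p=0.26) is closer to uniform (p=0.5), so it has higher entropy.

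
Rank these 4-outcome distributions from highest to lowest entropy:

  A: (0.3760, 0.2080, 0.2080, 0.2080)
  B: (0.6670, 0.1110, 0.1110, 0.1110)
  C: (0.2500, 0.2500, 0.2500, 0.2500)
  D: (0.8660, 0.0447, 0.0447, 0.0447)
C > A > B > D

Key insight: Entropy is maximized by uniform distributions and minimized by concentrated distributions.

Entropies:
  H(A) = 1.9442 bits
  H(B) = 1.4458 bits
  H(C) = 2.0000 bits
  H(D) = 0.7807 bits

Ranking: C > A > B > D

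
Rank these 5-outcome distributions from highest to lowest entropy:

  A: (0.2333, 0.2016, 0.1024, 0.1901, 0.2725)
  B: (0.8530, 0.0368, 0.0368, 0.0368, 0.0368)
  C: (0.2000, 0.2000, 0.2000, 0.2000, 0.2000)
C > A > B

Key insight: Entropy is maximized by uniform distributions and minimized by concentrated distributions.

- Uniform distributions have maximum entropy log₂(5) = 2.3219 bits
- The more "peaked" or concentrated a distribution, the lower its entropy

Entropies:
  H(A) = 2.2588 bits
  H(B) = 0.8963 bits
  H(C) = 2.3219 bits

Ranking: C > A > B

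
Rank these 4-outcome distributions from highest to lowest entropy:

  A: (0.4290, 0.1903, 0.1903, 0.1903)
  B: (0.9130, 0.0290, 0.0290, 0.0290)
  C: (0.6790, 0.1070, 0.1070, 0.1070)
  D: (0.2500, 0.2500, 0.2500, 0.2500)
D > A > C > B

Key insight: Entropy is maximized by uniform distributions and minimized by concentrated distributions.

Entropies:
  H(A) = 1.8904 bits
  H(B) = 0.5643 bits
  H(C) = 1.4142 bits
  H(D) = 2.0000 bits

Ranking: D > A > C > B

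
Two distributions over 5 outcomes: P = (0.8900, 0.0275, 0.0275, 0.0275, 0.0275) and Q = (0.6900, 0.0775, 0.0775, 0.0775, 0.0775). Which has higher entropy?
Q

P is highly concentrated on one outcome (89%), making it nearly deterministic. Q spreads its mass more evenly (max 69%). The more spread-out distribution has higher entropy: H(P) ≈ 0.720 bits, H(Q) ≈ 1.513 bits.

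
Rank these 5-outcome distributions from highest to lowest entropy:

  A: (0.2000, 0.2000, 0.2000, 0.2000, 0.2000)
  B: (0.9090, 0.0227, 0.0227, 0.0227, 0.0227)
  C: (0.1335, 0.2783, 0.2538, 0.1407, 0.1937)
A > C > B

Key insight: Entropy is maximized by uniform distributions and minimized by concentrated distributions.

- Uniform distributions have maximum entropy log₂(5) = 2.3219 bits
- The more "peaked" or concentrated a distribution, the lower its entropy

Entropies:
  H(A) = 2.3219 bits
  H(B) = 0.6218 bits
  H(C) = 2.2602 bits

Ranking: A > C > B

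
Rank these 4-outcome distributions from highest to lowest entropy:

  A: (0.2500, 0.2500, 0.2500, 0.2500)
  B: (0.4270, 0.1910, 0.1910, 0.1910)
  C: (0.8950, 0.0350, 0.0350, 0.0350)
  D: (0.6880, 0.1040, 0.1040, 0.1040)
A > B > D > C

Key insight: Entropy is maximized by uniform distributions and minimized by concentrated distributions.

Entropies:
  H(A) = 2.0000 bits
  H(B) = 1.8928 bits
  H(C) = 0.6511 bits
  H(D) = 1.3900 bits

Ranking: A > B > D > C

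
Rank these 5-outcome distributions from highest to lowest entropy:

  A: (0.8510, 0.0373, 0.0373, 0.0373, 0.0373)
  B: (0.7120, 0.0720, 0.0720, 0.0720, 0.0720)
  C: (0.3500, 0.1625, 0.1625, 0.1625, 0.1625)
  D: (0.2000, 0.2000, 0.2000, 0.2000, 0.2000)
D > C > B > A

Key insight: Entropy is maximized by uniform distributions and minimized by concentrated distributions.

Entropies:
  H(A) = 0.9053 bits
  H(B) = 1.4421 bits
  H(C) = 2.2341 bits
  H(D) = 2.3219 bits

Ranking: D > C > B > A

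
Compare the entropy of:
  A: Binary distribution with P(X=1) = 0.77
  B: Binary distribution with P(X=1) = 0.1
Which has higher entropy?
A

For binary distributions, entropy is maximized at p=0.5 and decreases as p moves toward 0 or 1.

H(A) = H(0.77) = 0.7780 bits
H(B) = H(0.1) = 0.4690 bits

Distribution A (p=0.77) is closer to uniform (p=0.5), so it has higher entropy.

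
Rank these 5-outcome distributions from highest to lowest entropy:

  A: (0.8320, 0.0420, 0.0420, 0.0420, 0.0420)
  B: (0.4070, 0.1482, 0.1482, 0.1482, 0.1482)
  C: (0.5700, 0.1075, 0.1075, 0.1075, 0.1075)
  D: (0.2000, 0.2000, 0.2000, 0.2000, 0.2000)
D > B > C > A

Key insight: Entropy is maximized by uniform distributions and minimized by concentrated distributions.

Entropies:
  H(A) = 0.9891 bits
  H(B) = 2.1609 bits
  H(C) = 1.8458 bits
  H(D) = 2.3219 bits

Ranking: D > B > C > A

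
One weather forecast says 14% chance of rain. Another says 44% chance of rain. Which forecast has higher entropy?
44% forecast

Treat each forecast as a Bernoulli distribution. Binary entropy is maximized at p=0.5 and falls off symmetrically toward 0 or 1. The 44% forecast is closer to 50%, so it is more uncertain. H(14%) ≈ 0.584 bits, H(44%) ≈ 0.990 bits.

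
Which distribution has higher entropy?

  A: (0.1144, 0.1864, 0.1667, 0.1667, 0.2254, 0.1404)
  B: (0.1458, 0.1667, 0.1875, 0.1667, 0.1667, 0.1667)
B

Both distributions are close to uniform, making this a harder comparison.

H(A) = 2.5535 bits
H(B) = 2.5812 bits

The distribution closer to uniform has higher entropy.
Answer: B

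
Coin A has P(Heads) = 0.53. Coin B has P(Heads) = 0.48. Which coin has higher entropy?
B

For binary distributions, entropy is maximized at p=0.5 and decreases as p moves toward 0 or 1.

H(A) = H(0.53) = 0.9974 bits
H(B) = H(0.48) = 0.9988 bits

Distribution B (p=0.48) is closer to uniform (p=0.5), so it has higher entropy.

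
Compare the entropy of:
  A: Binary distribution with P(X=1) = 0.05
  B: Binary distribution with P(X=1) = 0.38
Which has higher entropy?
B

For binary distributions, entropy is maximized at p=0.5 and decreases as p moves toward 0 or 1.

H(A) = H(0.05) = 0.2864 bits
H(B) = H(0.38) = 0.9580 bits

Distribution B (p=0.38) is closer to uniform (p=0.5), so it has higher entropy.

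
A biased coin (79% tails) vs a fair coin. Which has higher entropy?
Fair coin

The fair coin is uniform (p=0.5), maximizing binary entropy at 1 bit. The biased coin has H(0.79) ≈ 0.741 bits — its outcome is more predictable, so its entropy is lower.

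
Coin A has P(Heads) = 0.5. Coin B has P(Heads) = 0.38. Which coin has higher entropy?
A

For binary distributions, entropy is maximized at p=0.5 and decreases as p moves toward 0 or 1.

H(A) = H(0.5) = 1.0000 bits
H(B) = H(0.38) = 0.9580 bits

Distribution A (p=0.5) is closer to uniform (p=0.5), so it has higher entropy.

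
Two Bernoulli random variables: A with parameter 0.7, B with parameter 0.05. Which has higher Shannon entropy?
A

For binary distributions, entropy is maximized at p=0.5 and decreases as p moves toward 0 or 1.

H(A) = H(0.7) = 0.8813 bits
H(B) = H(0.05) = 0.2864 bits

Distribution A (p=0.7) is closer to uniform (p=0.5), so it has higher entropy.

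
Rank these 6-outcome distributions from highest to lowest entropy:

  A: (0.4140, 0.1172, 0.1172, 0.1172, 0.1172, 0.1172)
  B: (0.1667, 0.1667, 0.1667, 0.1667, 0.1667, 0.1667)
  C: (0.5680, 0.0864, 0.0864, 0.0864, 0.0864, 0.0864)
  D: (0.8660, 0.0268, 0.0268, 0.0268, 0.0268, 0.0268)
B > A > C > D

Key insight: Entropy is maximized by uniform distributions and minimized by concentrated distributions.

Entropies:
  H(A) = 2.3392 bits
  H(B) = 2.5850 bits
  H(C) = 1.9897 bits
  H(D) = 0.8794 bits

Ranking: B > A > C > D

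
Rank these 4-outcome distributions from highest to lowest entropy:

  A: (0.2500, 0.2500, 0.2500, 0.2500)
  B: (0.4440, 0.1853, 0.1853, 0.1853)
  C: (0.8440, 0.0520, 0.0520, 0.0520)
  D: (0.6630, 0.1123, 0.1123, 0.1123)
A > B > D > C

Key insight: Entropy is maximized by uniform distributions and minimized by concentrated distributions.

Entropies:
  H(A) = 2.0000 bits
  H(B) = 1.8722 bits
  H(C) = 0.8719 bits
  H(D) = 1.4561 bits

Ranking: A > B > D > C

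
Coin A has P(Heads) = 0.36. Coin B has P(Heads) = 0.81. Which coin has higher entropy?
A

For binary distributions, entropy is maximized at p=0.5 and decreases as p moves toward 0 or 1.

H(A) = H(0.36) = 0.9427 bits
H(B) = H(0.81) = 0.7015 bits

Distribution A (p=0.36) is closer to uniform (p=0.5), so it has higher entropy.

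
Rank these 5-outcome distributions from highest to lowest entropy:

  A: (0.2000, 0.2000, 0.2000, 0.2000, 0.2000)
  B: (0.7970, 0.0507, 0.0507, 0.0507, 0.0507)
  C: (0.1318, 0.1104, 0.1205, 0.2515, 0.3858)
A > C > B

Key insight: Entropy is maximized by uniform distributions and minimized by concentrated distributions.

- Uniform distributions have maximum entropy log₂(5) = 2.3219 bits
- The more "peaked" or concentrated a distribution, the lower its entropy

Entropies:
  H(A) = 2.3219 bits
  H(B) = 1.1339 bits
  H(C) = 2.1351 bits

Ranking: A > C > B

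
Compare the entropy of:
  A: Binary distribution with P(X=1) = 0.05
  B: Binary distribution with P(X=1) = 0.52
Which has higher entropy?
B

For binary distributions, entropy is maximized at p=0.5 and decreases as p moves toward 0 or 1.

H(A) = H(0.05) = 0.2864 bits
H(B) = H(0.52) = 0.9988 bits

Distribution B (p=0.52) is closer to uniform (p=0.5), so it has higher entropy.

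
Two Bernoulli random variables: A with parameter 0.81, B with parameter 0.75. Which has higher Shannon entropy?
B

For binary distributions, entropy is maximized at p=0.5 and decreases as p moves toward 0 or 1.

H(A) = H(0.81) = 0.7015 bits
H(B) = H(0.75) = 0.8113 bits

Distribution B (p=0.75) is closer to uniform (p=0.5), so it has higher entropy.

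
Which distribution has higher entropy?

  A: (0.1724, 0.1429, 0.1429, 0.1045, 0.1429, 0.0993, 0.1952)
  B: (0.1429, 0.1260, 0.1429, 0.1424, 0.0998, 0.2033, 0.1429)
B

Both distributions are close to uniform, making this a harder comparison.

H(A) = 2.7719 bits
H(B) = 2.7791 bits

The distribution closer to uniform has higher entropy.
Answer: B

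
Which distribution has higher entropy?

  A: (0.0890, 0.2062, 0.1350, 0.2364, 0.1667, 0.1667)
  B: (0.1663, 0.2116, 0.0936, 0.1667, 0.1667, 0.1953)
B

Both distributions are close to uniform, making this a harder comparison.

H(A) = 2.5240 bits
H(B) = 2.5460 bits

The distribution closer to uniform has higher entropy.
Answer: B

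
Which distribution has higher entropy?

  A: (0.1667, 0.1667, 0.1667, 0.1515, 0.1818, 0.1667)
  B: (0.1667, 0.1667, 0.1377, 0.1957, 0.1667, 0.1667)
A

Both distributions are close to uniform, making this a harder comparison.

H(A) = 2.5830 bits
H(B) = 2.5776 bits

The distribution closer to uniform has higher entropy.
Answer: A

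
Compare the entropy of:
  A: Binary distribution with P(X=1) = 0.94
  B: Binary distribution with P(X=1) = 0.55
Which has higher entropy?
B

For binary distributions, entropy is maximized at p=0.5 and decreases as p moves toward 0 or 1.

H(A) = H(0.94) = 0.3274 bits
H(B) = H(0.55) = 0.9928 bits

Distribution B (p=0.55) is closer to uniform (p=0.5), so it has higher entropy.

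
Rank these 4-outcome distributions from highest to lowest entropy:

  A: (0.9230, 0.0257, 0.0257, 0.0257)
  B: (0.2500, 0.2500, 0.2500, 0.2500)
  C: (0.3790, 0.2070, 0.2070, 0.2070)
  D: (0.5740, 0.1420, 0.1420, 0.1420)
B > C > D > A

Key insight: Entropy is maximized by uniform distributions and minimized by concentrated distributions.

Entropies:
  H(A) = 0.5136 bits
  H(B) = 2.0000 bits
  H(C) = 1.9416 bits
  H(D) = 1.6593 bits

Ranking: B > C > D > A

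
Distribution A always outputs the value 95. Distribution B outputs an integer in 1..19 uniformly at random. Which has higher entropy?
B

A is deterministic, so H(A) = 0. B is uniform over 19 outcomes, so H(B) = log₂(19) = 4.248 bits. Any distribution with genuine randomness has higher entropy than a deterministic one.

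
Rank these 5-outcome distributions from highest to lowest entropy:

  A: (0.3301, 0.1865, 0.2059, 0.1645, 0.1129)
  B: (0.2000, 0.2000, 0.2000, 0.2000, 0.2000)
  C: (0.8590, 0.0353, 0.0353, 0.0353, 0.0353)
B > A > C

Key insight: Entropy is maximized by uniform distributions and minimized by concentrated distributions.

- Uniform distributions have maximum entropy log₂(5) = 2.3219 bits
- The more "peaked" or concentrated a distribution, the lower its entropy

Entropies:
  H(A) = 2.2328 bits
  H(B) = 2.3219 bits
  H(C) = 0.8689 bits

Ranking: B > A > C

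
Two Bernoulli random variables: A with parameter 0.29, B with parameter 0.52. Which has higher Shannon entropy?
B

For binary distributions, entropy is maximized at p=0.5 and decreases as p moves toward 0 or 1.

H(A) = H(0.29) = 0.8687 bits
H(B) = H(0.52) = 0.9988 bits

Distribution B (p=0.52) is closer to uniform (p=0.5), so it has higher entropy.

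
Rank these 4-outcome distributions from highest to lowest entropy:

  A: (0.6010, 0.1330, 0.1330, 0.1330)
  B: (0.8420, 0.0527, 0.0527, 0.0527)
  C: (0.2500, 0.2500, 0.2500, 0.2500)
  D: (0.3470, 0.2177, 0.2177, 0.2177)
C > D > A > B

Key insight: Entropy is maximized by uniform distributions and minimized by concentrated distributions.

Entropies:
  H(A) = 1.6028 bits
  H(B) = 0.8799 bits
  H(C) = 2.0000 bits
  H(D) = 1.9663 bits

Ranking: C > D > A > B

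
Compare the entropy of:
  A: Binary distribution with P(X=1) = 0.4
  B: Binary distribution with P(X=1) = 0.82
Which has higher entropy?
A

For binary distributions, entropy is maximized at p=0.5 and decreases as p moves toward 0 or 1.

H(A) = H(0.4) = 0.9710 bits
H(B) = H(0.82) = 0.6801 bits

Distribution A (p=0.4) is closer to uniform (p=0.5), so it has higher entropy.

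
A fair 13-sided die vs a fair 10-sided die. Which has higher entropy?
13-sided die

Both are uniform distributions; for uniform over n outcomes, H = log₂(n). H(13-sided) = log₂(13) = 3.700 bits and H(10-sided) = log₂(10) = 3.322 bits. More outcomes in a uniform distribution means higher entropy.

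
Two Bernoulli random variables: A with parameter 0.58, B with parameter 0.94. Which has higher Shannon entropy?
A

For binary distributions, entropy is maximized at p=0.5 and decreases as p moves toward 0 or 1.

H(A) = H(0.58) = 0.9815 bits
H(B) = H(0.94) = 0.3274 bits

Distribution A (p=0.58) is closer to uniform (p=0.5), so it has higher entropy.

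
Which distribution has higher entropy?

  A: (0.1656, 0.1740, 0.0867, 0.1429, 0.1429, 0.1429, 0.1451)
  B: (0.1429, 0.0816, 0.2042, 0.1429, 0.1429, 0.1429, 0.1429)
A

Both distributions are close to uniform, making this a harder comparison.

H(A) = 2.7817 bits
H(B) = 2.7681 bits

The distribution closer to uniform has higher entropy.
Answer: A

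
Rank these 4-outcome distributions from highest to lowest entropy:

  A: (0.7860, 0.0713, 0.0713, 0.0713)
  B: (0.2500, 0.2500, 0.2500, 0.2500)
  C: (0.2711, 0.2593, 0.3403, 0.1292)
B > C > A

Key insight: Entropy is maximized by uniform distributions and minimized by concentrated distributions.

- Uniform distributions have maximum entropy log₂(4) = 2.0000 bits
- The more "peaked" or concentrated a distribution, the lower its entropy

Entropies:
  H(A) = 1.0882 bits
  H(B) = 2.0000 bits
  H(C) = 1.9262 bits

Ranking: B > C > A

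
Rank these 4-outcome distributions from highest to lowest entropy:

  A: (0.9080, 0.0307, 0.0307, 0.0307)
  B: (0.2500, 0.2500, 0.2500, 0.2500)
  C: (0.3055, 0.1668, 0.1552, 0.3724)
B > C > A

Key insight: Entropy is maximized by uniform distributions and minimized by concentrated distributions.

- Uniform distributions have maximum entropy log₂(4) = 2.0000 bits
- The more "peaked" or concentrated a distribution, the lower its entropy

Entropies:
  H(A) = 0.5889 bits
  H(B) = 2.0000 bits
  H(C) = 1.9015 bits

Ranking: B > C > A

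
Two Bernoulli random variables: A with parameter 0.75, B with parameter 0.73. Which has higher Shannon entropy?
B

For binary distributions, entropy is maximized at p=0.5 and decreases as p moves toward 0 or 1.

H(A) = H(0.75) = 0.8113 bits
H(B) = H(0.73) = 0.8415 bits

Distribution B (p=0.73) is closer to uniform (p=0.5), so it has higher entropy.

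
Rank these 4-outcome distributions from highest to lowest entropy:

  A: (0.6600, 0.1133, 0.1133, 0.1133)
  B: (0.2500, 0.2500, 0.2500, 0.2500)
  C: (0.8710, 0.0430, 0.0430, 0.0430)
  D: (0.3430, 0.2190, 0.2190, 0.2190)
B > D > A > C

Key insight: Entropy is maximized by uniform distributions and minimized by concentrated distributions.

Entropies:
  H(A) = 1.4637 bits
  H(B) = 2.0000 bits
  H(C) = 0.7591 bits
  H(D) = 1.9690 bits

Ranking: B > D > A > C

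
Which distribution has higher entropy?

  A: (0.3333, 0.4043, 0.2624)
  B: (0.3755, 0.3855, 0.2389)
A

Both distributions are close to uniform, making this a harder comparison.

H(A) = 1.5630 bits
H(B) = 1.5542 bits

The distribution closer to uniform has higher entropy.
Answer: A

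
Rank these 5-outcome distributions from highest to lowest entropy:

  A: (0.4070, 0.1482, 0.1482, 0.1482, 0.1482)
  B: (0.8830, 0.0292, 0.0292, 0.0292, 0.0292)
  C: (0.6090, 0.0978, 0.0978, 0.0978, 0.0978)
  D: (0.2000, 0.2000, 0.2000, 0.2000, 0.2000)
D > A > C > B

Key insight: Entropy is maximized by uniform distributions and minimized by concentrated distributions.

Entropies:
  H(A) = 2.1609 bits
  H(B) = 0.7547 bits
  H(C) = 1.7474 bits
  H(D) = 2.3219 bits

Ranking: D > A > C > B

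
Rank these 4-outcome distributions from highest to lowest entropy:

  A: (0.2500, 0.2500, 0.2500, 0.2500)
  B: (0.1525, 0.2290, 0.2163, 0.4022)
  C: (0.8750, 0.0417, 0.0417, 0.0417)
A > B > C

Key insight: Entropy is maximized by uniform distributions and minimized by concentrated distributions.

- Uniform distributions have maximum entropy log₂(4) = 2.0000 bits
- The more "peaked" or concentrated a distribution, the lower its entropy

Entropies:
  H(A) = 2.0000 bits
  H(B) = 1.9070 bits
  H(C) = 0.7417 bits

Ranking: A > B > C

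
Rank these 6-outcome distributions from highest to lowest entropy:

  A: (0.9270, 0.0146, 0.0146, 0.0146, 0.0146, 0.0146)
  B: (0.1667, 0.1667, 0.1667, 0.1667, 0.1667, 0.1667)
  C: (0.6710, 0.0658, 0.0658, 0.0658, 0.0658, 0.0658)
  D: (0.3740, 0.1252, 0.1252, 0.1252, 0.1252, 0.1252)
B > D > C > A

Key insight: Entropy is maximized by uniform distributions and minimized by concentrated distributions.

Entropies:
  H(A) = 0.5465 bits
  H(B) = 2.5850 bits
  H(C) = 1.6778 bits
  H(D) = 2.4072 bits

Ranking: B > D > C > A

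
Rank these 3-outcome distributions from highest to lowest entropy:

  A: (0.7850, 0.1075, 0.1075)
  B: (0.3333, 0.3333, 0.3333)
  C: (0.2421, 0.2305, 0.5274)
B > C > A

Key insight: Entropy is maximized by uniform distributions and minimized by concentrated distributions.

- Uniform distributions have maximum entropy log₂(3) = 1.5850 bits
- The more "peaked" or concentrated a distribution, the lower its entropy

Entropies:
  H(A) = 0.9659 bits
  H(B) = 1.5850 bits
  H(C) = 1.4702 bits

Ranking: B > C > A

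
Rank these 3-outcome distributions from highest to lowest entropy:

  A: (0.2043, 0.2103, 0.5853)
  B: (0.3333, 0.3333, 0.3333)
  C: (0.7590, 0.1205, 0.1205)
B > A > C

Key insight: Entropy is maximized by uniform distributions and minimized by concentrated distributions.

- Uniform distributions have maximum entropy log₂(3) = 1.5850 bits
- The more "peaked" or concentrated a distribution, the lower its entropy

Entropies:
  H(A) = 1.3935 bits
  H(B) = 1.5850 bits
  H(C) = 1.0377 bits

Ranking: B > A > C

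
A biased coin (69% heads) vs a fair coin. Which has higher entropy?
Fair coin

The fair coin is uniform (p=0.5), maximizing binary entropy at 1 bit. The biased coin has H(0.69) ≈ 0.893 bits — its outcome is more predictable, so its entropy is lower.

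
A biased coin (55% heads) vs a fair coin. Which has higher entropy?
Fair coin

The fair coin is uniform (p=0.5), maximizing binary entropy at 1 bit. The biased coin has H(0.55) ≈ 0.993 bits — its outcome is more predictable, so its entropy is lower.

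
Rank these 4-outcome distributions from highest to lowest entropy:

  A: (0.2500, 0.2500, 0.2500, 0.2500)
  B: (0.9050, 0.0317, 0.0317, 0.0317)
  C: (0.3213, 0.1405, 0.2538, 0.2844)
A > C > B

Key insight: Entropy is maximized by uniform distributions and minimized by concentrated distributions.

- Uniform distributions have maximum entropy log₂(4) = 2.0000 bits
- The more "peaked" or concentrated a distribution, the lower its entropy

Entropies:
  H(A) = 2.0000 bits
  H(B) = 0.6035 bits
  H(C) = 1.9421 bits

Ranking: A > C > B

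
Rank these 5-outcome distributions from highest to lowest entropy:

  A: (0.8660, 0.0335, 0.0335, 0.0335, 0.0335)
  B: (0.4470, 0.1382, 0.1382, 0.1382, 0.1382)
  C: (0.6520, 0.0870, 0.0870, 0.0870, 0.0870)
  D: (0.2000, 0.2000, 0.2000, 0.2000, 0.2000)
D > B > C > A

Key insight: Entropy is maximized by uniform distributions and minimized by concentrated distributions.

Entropies:
  H(A) = 0.8363 bits
  H(B) = 2.0979 bits
  H(C) = 1.6283 bits
  H(D) = 2.3219 bits

Ranking: D > B > C > A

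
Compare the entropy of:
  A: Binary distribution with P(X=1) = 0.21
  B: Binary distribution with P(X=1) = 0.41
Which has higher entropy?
B

For binary distributions, entropy is maximized at p=0.5 and decreases as p moves toward 0 or 1.

H(A) = H(0.21) = 0.7415 bits
H(B) = H(0.41) = 0.9765 bits

Distribution B (p=0.41) is closer to uniform (p=0.5), so it has higher entropy.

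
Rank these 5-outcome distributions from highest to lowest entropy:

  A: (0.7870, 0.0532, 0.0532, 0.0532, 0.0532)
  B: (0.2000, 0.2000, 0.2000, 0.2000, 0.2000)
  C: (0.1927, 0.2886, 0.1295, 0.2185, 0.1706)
B > C > A

Key insight: Entropy is maximized by uniform distributions and minimized by concentrated distributions.

- Uniform distributions have maximum entropy log₂(5) = 2.3219 bits
- The more "peaked" or concentrated a distribution, the lower its entropy

Entropies:
  H(A) = 1.1732 bits
  H(B) = 2.3219 bits
  H(C) = 2.2719 bits

Ranking: B > C > A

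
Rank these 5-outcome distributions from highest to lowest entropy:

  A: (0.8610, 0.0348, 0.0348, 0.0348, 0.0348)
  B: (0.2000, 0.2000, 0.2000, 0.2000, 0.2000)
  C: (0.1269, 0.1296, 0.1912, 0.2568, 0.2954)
B > C > A

Key insight: Entropy is maximized by uniform distributions and minimized by concentrated distributions.

- Uniform distributions have maximum entropy log₂(5) = 2.3219 bits
- The more "peaked" or concentrated a distribution, the lower its entropy

Entropies:
  H(A) = 0.8596 bits
  H(B) = 2.3219 bits
  H(C) = 2.2398 bits

Ranking: B > C > A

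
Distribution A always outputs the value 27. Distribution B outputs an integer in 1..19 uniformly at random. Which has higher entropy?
B

A is deterministic, so H(A) = 0. B is uniform over 19 outcomes, so H(B) = log₂(19) = 4.248 bits. Any distribution with genuine randomness has higher entropy than a deterministic one.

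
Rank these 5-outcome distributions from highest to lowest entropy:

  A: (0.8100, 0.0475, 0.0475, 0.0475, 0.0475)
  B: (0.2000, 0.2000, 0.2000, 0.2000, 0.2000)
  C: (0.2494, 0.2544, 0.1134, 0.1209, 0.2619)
B > C > A

Key insight: Entropy is maximized by uniform distributions and minimized by concentrated distributions.

- Uniform distributions have maximum entropy log₂(5) = 2.3219 bits
- The more "peaked" or concentrated a distribution, the lower its entropy

Entropies:
  H(A) = 1.0815 bits
  H(B) = 2.3219 bits
  H(C) = 2.2329 bits

Ranking: B > C > A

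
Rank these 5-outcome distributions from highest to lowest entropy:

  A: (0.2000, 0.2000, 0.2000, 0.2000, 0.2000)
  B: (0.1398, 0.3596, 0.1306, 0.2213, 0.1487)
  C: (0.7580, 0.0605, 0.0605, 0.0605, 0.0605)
A > B > C

Key insight: Entropy is maximized by uniform distributions and minimized by concentrated distributions.

- Uniform distributions have maximum entropy log₂(5) = 2.3219 bits
- The more "peaked" or concentrated a distribution, the lower its entropy

Entropies:
  H(A) = 2.3219 bits
  H(B) = 2.2014 bits
  H(C) = 1.2824 bits

Ranking: A > B > C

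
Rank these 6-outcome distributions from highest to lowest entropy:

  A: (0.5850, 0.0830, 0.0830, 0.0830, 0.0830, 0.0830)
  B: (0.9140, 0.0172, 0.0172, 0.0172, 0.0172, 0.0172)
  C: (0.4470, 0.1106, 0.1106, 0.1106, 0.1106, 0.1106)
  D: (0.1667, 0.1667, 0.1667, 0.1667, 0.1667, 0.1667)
D > C > A > B

Key insight: Entropy is maximized by uniform distributions and minimized by concentrated distributions.

Entropies:
  H(A) = 1.9427 bits
  H(B) = 0.6227 bits
  H(C) = 2.2759 bits
  H(D) = 2.5850 bits

Ranking: D > C > A > B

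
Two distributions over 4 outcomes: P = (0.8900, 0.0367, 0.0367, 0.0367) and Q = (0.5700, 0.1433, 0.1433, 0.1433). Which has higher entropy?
Q

P is highly concentrated on one outcome (89%), making it nearly deterministic. Q spreads its mass more evenly (max 57%). The more spread-out distribution has higher entropy: H(P) ≈ 0.674 bits, H(Q) ≈ 1.667 bits.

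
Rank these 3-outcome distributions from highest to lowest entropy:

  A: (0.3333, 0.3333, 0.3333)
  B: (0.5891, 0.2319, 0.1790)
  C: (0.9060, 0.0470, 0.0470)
A > B > C

Key insight: Entropy is maximized by uniform distributions and minimized by concentrated distributions.

- Uniform distributions have maximum entropy log₂(3) = 1.5850 bits
- The more "peaked" or concentrated a distribution, the lower its entropy

Entropies:
  H(A) = 1.5850 bits
  H(B) = 1.3830 bits
  H(C) = 0.5437 bits

Ranking: A > B > C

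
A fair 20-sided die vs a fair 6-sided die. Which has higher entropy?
20-sided die

Both are uniform distributions; for uniform over n outcomes, H = log₂(n). H(20-sided) = log₂(20) = 4.322 bits and H(6-sided) = log₂(6) = 2.585 bits. More outcomes in a uniform distribution means higher entropy.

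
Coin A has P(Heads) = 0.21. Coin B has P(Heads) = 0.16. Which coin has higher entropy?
A

For binary distributions, entropy is maximized at p=0.5 and decreases as p moves toward 0 or 1.

H(A) = H(0.21) = 0.7415 bits
H(B) = H(0.16) = 0.6343 bits

Distribution A (p=0.21) is closer to uniform (p=0.5), so it has higher entropy.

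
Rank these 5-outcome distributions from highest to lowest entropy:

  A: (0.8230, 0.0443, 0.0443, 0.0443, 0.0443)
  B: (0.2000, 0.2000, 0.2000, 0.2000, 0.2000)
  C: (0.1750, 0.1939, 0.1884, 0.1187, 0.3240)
B > C > A

Key insight: Entropy is maximized by uniform distributions and minimized by concentrated distributions.

- Uniform distributions have maximum entropy log₂(5) = 2.3219 bits
- The more "peaked" or concentrated a distribution, the lower its entropy

Entropies:
  H(A) = 1.0275 bits
  H(B) = 2.3219 bits
  H(C) = 2.2444 bits

Ranking: B > C > A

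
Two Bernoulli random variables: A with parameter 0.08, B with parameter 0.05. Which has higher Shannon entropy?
A

For binary distributions, entropy is maximized at p=0.5 and decreases as p moves toward 0 or 1.

H(A) = H(0.08) = 0.4022 bits
H(B) = H(0.05) = 0.2864 bits

Distribution A (p=0.08) is closer to uniform (p=0.5), so it has higher entropy.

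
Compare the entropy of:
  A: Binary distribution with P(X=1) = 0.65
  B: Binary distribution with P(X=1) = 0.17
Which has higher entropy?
A

For binary distributions, entropy is maximized at p=0.5 and decreases as p moves toward 0 or 1.

H(A) = H(0.65) = 0.9341 bits
H(B) = H(0.17) = 0.6577 bits

Distribution A (p=0.65) is closer to uniform (p=0.5), so it has higher entropy.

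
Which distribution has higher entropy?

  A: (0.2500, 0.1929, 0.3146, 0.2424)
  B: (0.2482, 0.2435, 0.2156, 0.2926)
B

Both distributions are close to uniform, making this a harder comparison.

H(A) = 1.9785 bits
H(B) = 1.9913 bits

The distribution closer to uniform has higher entropy.
Answer: B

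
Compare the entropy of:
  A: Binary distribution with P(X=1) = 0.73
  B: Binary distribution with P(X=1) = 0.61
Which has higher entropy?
B

For binary distributions, entropy is maximized at p=0.5 and decreases as p moves toward 0 or 1.

H(A) = H(0.73) = 0.8415 bits
H(B) = H(0.61) = 0.9648 bits

Distribution B (p=0.61) is closer to uniform (p=0.5), so it has higher entropy.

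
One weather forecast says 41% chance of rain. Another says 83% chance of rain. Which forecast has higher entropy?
41% forecast

Treat each forecast as a Bernoulli distribution. Binary entropy is maximized at p=0.5 and falls off symmetrically toward 0 or 1. The 41% forecast is closer to 50%, so it is more uncertain. H(41%) ≈ 0.977 bits, H(83%) ≈ 0.658 bits.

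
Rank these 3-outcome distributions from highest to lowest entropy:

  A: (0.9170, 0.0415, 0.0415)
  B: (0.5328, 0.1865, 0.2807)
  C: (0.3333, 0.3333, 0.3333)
C > B > A

Key insight: Entropy is maximized by uniform distributions and minimized by concentrated distributions.

- Uniform distributions have maximum entropy log₂(3) = 1.5850 bits
- The more "peaked" or concentrated a distribution, the lower its entropy

Entropies:
  H(A) = 0.4957 bits
  H(B) = 1.4503 bits
  H(C) = 1.5850 bits

Ranking: C > B > A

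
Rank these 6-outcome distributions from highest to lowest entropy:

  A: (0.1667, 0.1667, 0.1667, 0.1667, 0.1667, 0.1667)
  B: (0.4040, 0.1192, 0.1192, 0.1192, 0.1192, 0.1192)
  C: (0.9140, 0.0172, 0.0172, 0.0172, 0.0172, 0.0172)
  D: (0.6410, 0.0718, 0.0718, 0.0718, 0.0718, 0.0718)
A > B > D > C

Key insight: Entropy is maximized by uniform distributions and minimized by concentrated distributions.

Entropies:
  H(A) = 2.5850 bits
  H(B) = 2.3571 bits
  H(C) = 0.6227 bits
  H(D) = 1.7754 bits

Ranking: A > B > D > C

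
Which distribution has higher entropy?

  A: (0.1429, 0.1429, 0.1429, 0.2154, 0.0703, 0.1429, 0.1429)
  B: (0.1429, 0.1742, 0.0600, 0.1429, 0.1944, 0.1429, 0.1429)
A

Both distributions are close to uniform, making this a harder comparison.

H(A) = 2.7516 bits
H(B) = 2.7462 bits

The distribution closer to uniform has higher entropy.
Answer: A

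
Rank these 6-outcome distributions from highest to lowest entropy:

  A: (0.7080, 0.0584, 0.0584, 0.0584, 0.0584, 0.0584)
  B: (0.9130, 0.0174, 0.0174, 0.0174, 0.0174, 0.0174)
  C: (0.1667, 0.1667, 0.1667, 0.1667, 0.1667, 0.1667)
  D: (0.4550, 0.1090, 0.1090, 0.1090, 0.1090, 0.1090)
C > D > A > B

Key insight: Entropy is maximized by uniform distributions and minimized by concentrated distributions.

Entropies:
  H(A) = 1.5493 bits
  H(B) = 0.6284 bits
  H(C) = 2.5850 bits
  H(D) = 2.2596 bits

Ranking: C > D > A > B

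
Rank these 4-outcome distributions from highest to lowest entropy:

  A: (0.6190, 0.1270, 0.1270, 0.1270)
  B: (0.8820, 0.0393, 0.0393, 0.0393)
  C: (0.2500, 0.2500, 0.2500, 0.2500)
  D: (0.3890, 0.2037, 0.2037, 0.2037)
C > D > A > B

Key insight: Entropy is maximized by uniform distributions and minimized by concentrated distributions.

Entropies:
  H(A) = 1.5626 bits
  H(B) = 0.7106 bits
  H(C) = 2.0000 bits
  H(D) = 1.9326 bits

Ranking: C > D > A > B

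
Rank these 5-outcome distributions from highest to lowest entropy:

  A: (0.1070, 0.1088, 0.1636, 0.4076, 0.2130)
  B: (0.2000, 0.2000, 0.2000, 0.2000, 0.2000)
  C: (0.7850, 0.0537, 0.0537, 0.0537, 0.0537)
B > A > C

Key insight: Entropy is maximized by uniform distributions and minimized by concentrated distributions.

- Uniform distributions have maximum entropy log₂(5) = 2.3219 bits
- The more "peaked" or concentrated a distribution, the lower its entropy

Entropies:
  H(A) = 2.1234 bits
  H(B) = 2.3219 bits
  H(C) = 1.1809 bits

Ranking: B > A > C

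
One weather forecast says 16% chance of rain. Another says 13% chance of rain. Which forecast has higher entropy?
16% forecast

Treat each forecast as a Bernoulli distribution. Binary entropy is maximized at p=0.5 and falls off symmetrically toward 0 or 1. The 16% forecast is closer to 50%, so it is more uncertain. H(16%) ≈ 0.634 bits, H(13%) ≈ 0.557 bits.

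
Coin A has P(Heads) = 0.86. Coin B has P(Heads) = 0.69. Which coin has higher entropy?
B

For binary distributions, entropy is maximized at p=0.5 and decreases as p moves toward 0 or 1.

H(A) = H(0.86) = 0.5842 bits
H(B) = H(0.69) = 0.8932 bits

Distribution B (p=0.69) is closer to uniform (p=0.5), so it has higher entropy.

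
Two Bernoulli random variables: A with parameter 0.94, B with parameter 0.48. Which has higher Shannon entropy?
B

For binary distributions, entropy is maximized at p=0.5 and decreases as p moves toward 0 or 1.

H(A) = H(0.94) = 0.3274 bits
H(B) = H(0.48) = 0.9988 bits

Distribution B (p=0.48) is closer to uniform (p=0.5), so it has higher entropy.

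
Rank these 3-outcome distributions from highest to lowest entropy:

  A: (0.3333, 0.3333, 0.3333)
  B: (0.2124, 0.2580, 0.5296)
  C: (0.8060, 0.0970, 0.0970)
A > B > C

Key insight: Entropy is maximized by uniform distributions and minimized by concentrated distributions.

- Uniform distributions have maximum entropy log₂(3) = 1.5850 bits
- The more "peaked" or concentrated a distribution, the lower its entropy

Entropies:
  H(A) = 1.5850 bits
  H(B) = 1.4647 bits
  H(C) = 0.9038 bits

Ranking: A > B > C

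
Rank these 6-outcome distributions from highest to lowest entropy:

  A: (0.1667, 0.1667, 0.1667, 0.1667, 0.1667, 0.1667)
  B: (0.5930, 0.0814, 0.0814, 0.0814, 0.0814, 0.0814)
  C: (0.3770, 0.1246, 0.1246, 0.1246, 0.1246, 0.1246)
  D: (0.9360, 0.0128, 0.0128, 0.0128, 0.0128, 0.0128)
A > C > B > D

Key insight: Entropy is maximized by uniform distributions and minimized by concentrated distributions.

Entropies:
  H(A) = 2.5850 bits
  H(B) = 1.9199 bits
  H(C) = 2.4025 bits
  H(D) = 0.4917 bits

Ranking: A > C > B > D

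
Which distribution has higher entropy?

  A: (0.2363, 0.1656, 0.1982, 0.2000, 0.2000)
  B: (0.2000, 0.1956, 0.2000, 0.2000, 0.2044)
B

Both distributions are close to uniform, making this a harder comparison.

H(A) = 2.3129 bits
H(B) = 2.3218 bits

The distribution closer to uniform has higher entropy.
Answer: B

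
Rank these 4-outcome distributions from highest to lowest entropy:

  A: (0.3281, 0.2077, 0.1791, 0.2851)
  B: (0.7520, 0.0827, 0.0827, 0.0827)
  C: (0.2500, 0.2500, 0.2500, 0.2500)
C > A > B

Key insight: Entropy is maximized by uniform distributions and minimized by concentrated distributions.

- Uniform distributions have maximum entropy log₂(4) = 2.0000 bits
- The more "peaked" or concentrated a distribution, the lower its entropy

Entropies:
  H(A) = 1.9590 bits
  H(B) = 1.2012 bits
  H(C) = 2.0000 bits

Ranking: C > A > B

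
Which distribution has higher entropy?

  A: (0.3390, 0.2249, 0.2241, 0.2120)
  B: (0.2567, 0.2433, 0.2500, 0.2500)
B

Both distributions are close to uniform, making this a harder comparison.

H(A) = 1.9712 bits
H(B) = 1.9997 bits

The distribution closer to uniform has higher entropy.
Answer: B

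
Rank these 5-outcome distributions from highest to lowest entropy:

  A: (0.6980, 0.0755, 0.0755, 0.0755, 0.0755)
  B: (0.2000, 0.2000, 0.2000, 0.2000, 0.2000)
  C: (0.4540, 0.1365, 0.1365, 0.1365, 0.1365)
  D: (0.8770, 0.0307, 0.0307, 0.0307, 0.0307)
B > C > A > D

Key insight: Entropy is maximized by uniform distributions and minimized by concentrated distributions.

Entropies:
  H(A) = 1.4877 bits
  H(B) = 2.3219 bits
  H(C) = 2.0859 bits
  H(D) = 0.7839 bits

Ranking: B > C > A > D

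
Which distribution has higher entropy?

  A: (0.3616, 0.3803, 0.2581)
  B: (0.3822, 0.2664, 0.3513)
B

Both distributions are close to uniform, making this a harder comparison.

H(A) = 1.5654 bits
H(B) = 1.5689 bits

The distribution closer to uniform has higher entropy.
Answer: B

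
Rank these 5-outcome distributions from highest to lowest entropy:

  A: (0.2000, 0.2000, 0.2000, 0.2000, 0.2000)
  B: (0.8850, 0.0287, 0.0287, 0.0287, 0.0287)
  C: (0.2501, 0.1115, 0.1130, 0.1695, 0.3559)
A > C > B

Key insight: Entropy is maximized by uniform distributions and minimized by concentrated distributions.

- Uniform distributions have maximum entropy log₂(5) = 2.3219 bits
- The more "peaked" or concentrated a distribution, the lower its entropy

Entropies:
  H(A) = 2.3219 bits
  H(B) = 0.7448 bits
  H(C) = 2.1729 bits

Ranking: A > C > B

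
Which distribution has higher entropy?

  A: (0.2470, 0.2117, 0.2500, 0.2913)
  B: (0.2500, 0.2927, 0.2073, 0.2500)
A

Both distributions are close to uniform, making this a harder comparison.

H(A) = 1.9908 bits
H(B) = 1.9894 bits

The distribution closer to uniform has higher entropy.
Answer: A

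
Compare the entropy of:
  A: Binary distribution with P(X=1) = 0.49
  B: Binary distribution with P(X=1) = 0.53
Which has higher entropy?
A

For binary distributions, entropy is maximized at p=0.5 and decreases as p moves toward 0 or 1.

H(A) = H(0.49) = 0.9997 bits
H(B) = H(0.53) = 0.9974 bits

Distribution A (p=0.49) is closer to uniform (p=0.5), so it has higher entropy.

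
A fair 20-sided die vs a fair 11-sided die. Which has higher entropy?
20-sided die

Both are uniform distributions; for uniform over n outcomes, H = log₂(n). H(20-sided) = log₂(20) = 4.322 bits and H(11-sided) = log₂(11) = 3.459 bits. More outcomes in a uniform distribution means higher entropy.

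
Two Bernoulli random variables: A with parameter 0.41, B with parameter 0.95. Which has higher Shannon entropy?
A

For binary distributions, entropy is maximized at p=0.5 and decreases as p moves toward 0 or 1.

H(A) = H(0.41) = 0.9765 bits
H(B) = H(0.95) = 0.2864 bits

Distribution A (p=0.41) is closer to uniform (p=0.5), so it has higher entropy.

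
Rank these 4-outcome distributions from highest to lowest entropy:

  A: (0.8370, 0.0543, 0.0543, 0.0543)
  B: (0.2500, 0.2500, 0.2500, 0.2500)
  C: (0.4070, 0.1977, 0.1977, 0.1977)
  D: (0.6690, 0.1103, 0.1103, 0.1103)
B > C > D > A

Key insight: Entropy is maximized by uniform distributions and minimized by concentrated distributions.

Entropies:
  H(A) = 0.8998 bits
  H(B) = 2.0000 bits
  H(C) = 1.9148 bits
  H(D) = 1.4406 bits

Ranking: B > C > D > A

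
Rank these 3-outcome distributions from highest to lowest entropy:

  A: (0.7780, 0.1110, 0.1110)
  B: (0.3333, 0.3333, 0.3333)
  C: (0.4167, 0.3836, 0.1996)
B > C > A

Key insight: Entropy is maximized by uniform distributions and minimized by concentrated distributions.

- Uniform distributions have maximum entropy log₂(3) = 1.5850 bits
- The more "peaked" or concentrated a distribution, the lower its entropy

Entropies:
  H(A) = 0.9858 bits
  H(B) = 1.5850 bits
  H(C) = 1.5206 bits

Ranking: B > C > A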